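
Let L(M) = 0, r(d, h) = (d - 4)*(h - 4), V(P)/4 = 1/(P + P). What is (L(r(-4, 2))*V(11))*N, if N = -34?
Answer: 0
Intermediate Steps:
V(P) = 2/P (V(P) = 4/(P + P) = 4/((2*P)) = 4*(1/(2*P)) = 2/P)
r(d, h) = (-4 + d)*(-4 + h)
(L(r(-4, 2))*V(11))*N = (0*(2/11))*(-34) = 0*(-34) = 0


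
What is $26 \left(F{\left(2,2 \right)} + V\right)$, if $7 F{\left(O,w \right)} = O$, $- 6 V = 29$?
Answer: $- \frac{2483}{21} \approx -118.24$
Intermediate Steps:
$V = - \frac{29}{6}$ ($V = \left(- \frac{1}{6}\right) 29 = - \frac{29}{6} \approx -4.8333$)
$F{\left(O,w \right)} = \frac{O}{7}$
$26 \left(F{\left(2,2 \right)} + V\right) = 26 \left(\frac{1}{7} \cdot 2 - \frac{29}{6}\right) = 26 \left(\frac{2}{7} - \frac{29}{6}\right) = 26 \left(- \frac{191}{42}\right) = - \frac{2483}{21}$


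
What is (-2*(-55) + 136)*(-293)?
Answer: -72078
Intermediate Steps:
(-2*(-55) + 136)*(-293) = (110 + 136)*(-293) = 246*(-293) = -72078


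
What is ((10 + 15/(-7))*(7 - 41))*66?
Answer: -123420/7 ≈ -17631.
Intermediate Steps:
((10 + 15/(-7))*(7 - 41))*66 = ((10 + 15*(-1/7))*(-34))*66 = ((10 - 15/7)*(-34))*66 = ((55/7)*(-34))*66 = -1870/7*66 = -123420/7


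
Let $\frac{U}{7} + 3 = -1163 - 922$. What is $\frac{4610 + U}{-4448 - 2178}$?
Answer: $\frac{5003}{3313} \approx 1.5101$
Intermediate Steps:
$U = -14616$ ($U = -21 + 7 \left(-1163 - 922\right) = -21 + 7 \left(-2085\right) = -21 - 14595 = -14616$)
$\frac{4610 + U}{-4448 - 2178} = \frac{4610 - 14616}{-4448 - 2178} = - \frac{10006}{-6626} = \left(-10006\right) \left(- \frac{1}{6626}\right) = \frac{5003}{3313}$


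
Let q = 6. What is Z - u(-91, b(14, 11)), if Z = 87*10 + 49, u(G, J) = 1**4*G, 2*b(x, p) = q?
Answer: 1010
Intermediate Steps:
b(x, p) = 3 (b(x, p) = (1/2)*6 = 3)
u(G, J) = G (u(G, J) = 1*G = G)
Z = 919 (Z = 870 + 49 = 919)
Z - u(-91, b(14, 11)) = 919 - 1*(-91) = 919 + 91 = 1010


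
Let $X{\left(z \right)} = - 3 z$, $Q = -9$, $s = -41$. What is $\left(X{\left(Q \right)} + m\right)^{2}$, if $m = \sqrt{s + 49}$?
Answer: $737 + 108 \sqrt{2} \approx 889.74$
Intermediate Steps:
$m = 2 \sqrt{2}$ ($m = \sqrt{-41 + 49} = \sqrt{8} = 2 \sqrt{2} \approx 2.8284$)
$\left(X{\left(Q \right)} + m\right)^{2} = \left(\left(-3\right) \left(-9\right) + 2 \sqrt{2}\right)^{2} = \left(27 + 2 \sqrt{2}\right)^{2}$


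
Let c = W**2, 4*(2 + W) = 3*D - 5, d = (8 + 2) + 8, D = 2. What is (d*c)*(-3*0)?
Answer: 0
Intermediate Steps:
d = 18 (d = 10 + 8 = 18)
W = -7/4 (W = -2 + (3*2 - 5)/4 = -2 + (6 - 5)/4 = -2 + (1/4)*1 = -2 + 1/4 = -7/4 ≈ -1.7500)
c = 49/16 (c = (-7/4)**2 = 49/16 ≈ 3.0625)
(d*c)*(-3*0) = (18*(49/16))*(-3*0) = (441/8)*0 = 0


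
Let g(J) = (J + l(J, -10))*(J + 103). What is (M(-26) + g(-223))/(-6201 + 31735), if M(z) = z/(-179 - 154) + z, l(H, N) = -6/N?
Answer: 4439236/4251411 ≈ 1.0442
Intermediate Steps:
g(J) = (103 + J)*(⅗ + J) (g(J) = (J - 6/(-10))*(J + 103) = (J - 6*(-⅒))*(103 + J) = (J + ⅗)*(103 + J) = (⅗ + J)*(103 + J) = (103 + J)*(⅗ + J))
M(z) = 332*z/333 (M(z) = z/(-333) + z = -z/333 + z = 332*z/333)
(M(-26) + g(-223))/(-6201 + 31735) = ((332/333)*(-26) + (309/5 + (-223)² + (518/5)*(-223)))/(-6201 + 31735) = (-8632/333 + (309/5 + 49729 - 115514/5))/25534 = (-8632/333 + 26688)*(1/25534) = (8878472/333)*(1/25534) = 4439236/4251411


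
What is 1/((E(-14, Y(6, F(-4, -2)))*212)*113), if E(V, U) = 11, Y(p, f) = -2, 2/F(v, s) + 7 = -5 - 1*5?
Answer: 1/263516 ≈ 3.7948e-6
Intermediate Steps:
F(v, s) = -2/17 (F(v, s) = 2/(-7 + (-5 - 1*5)) = 2/(-7 + (-5 - 5)) = 2/(-7 - 10) = 2/(-17) = 2*(-1/17) = -2/17)
1/((E(-14, Y(6, F(-4, -2)))*212)*113) = 1/((11*212)*113) = 1/(2332*113) = 1/263516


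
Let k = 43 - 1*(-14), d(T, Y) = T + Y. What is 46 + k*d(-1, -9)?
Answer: -524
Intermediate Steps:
k = 57 (k = 43 + 14 = 57)
46 + k*d(-1, -9) = 46 + 57*(-1 - 9) = 46 + 57*(-10) = 46 - 570 = -524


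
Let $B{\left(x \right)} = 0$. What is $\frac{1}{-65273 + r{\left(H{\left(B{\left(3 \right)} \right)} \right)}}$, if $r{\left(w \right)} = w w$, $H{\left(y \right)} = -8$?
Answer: $- \frac{1}{65209} \approx -1.5335 \cdot 10^{-5}$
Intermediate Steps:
$r{\left(w \right)} = w^{2}$
$\frac{1}{-65273 + r{\left(H{\left(B{\left(3 \right)} \right)} \right)}} = \frac{1}{-65273 + \left(-8\right)^{2}} = \frac{1}{-65273 + 64} = \frac{1}{-65209} = - \frac{1}{65209}$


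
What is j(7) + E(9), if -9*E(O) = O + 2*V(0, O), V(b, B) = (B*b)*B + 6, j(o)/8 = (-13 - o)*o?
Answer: -3367/3 ≈ -1122.3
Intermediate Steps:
j(o) = 8*o*(-13 - o) (j(o) = 8*((-13 - o)*o) = 8*(o*(-13 - o)) = 8*o*(-13 - o))
V(b, B) = 6 + b*B² (V(b, B) = b*B² + 6 = 6 + b*B²)
E(O) = -4/3 - O/9 (E(O) = -(O + 2*(6 + 0*O²))/9 = -(O + 2*(6 + 0))/9 = -(O + 2*6)/9 = -(O + 12)/9 = -(12 + O)/9 = -4/3 - O/9)
j(7) + E(9) = -8*7*(13 + 7) + (-4/3 - ⅑*9) = -8*7*20 + (-4/3 - 1) = -1120 - 7/3 = -3367/3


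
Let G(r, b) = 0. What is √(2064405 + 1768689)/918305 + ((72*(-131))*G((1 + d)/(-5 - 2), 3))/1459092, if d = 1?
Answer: √3833094/918305 ≈ 0.0021320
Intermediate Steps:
√(2064405 + 1768689)/918305 + ((72*(-131))*G((1 + d)/(-5 - 2), 3))/1459092 = √(2064405 + 1768689)/918305 + ((72*(-131))*0)/1459092 = √3833094*(1/918305) - 9432*0*(1/1459092) = √3833094/918305 + 0*(1/1459092) = √3833094/918305 + 0 = √3833094/918305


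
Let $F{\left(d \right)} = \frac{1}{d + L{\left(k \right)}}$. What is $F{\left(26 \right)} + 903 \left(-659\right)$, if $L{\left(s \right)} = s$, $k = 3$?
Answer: $- \frac{17257232}{29} \approx -5.9508 \cdot 10^{5}$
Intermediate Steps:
$F{\left(d \right)} = \frac{1}{3 + d}$ ($F{\left(d \right)} = \frac{1}{d + 3} = \frac{1}{3 + d}$)
$F{\left(26 \right)} + 903 \left(-659\right) = \frac{1}{3 + 26} + 903 \left(-659\right) = \frac{1}{29} - 595077 = - \frac{17257232}{29}$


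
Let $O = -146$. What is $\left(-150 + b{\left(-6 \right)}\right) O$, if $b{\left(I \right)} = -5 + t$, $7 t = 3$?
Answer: $\frac{157972}{7} \approx 22567.0$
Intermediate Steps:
$t = \frac{3}{7}$ ($t = \frac{1}{7} \cdot 3 = \frac{3}{7} \approx 0.42857$)
$b{\left(I \right)} = - \frac{32}{7}$ ($b{\left(I \right)} = -5 + \frac{3}{7} = - \frac{32}{7}$)
$\left(-150 + b{\left(-6 \right)}\right) O = \left(-150 - \frac{32}{7}\right) \left(-146\right) = \left(- \frac{1082}{7}\right) \left(-146\right) = \frac{157972}{7}$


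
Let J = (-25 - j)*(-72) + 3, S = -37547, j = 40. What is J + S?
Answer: -32864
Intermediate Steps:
J = 4683 (J = (-25 - 1*40)*(-72) + 3 = (-25 - 40)*(-72) + 3 = -65*(-72) + 3 = 4680 + 3 = 4683)
J + S = 4683 - 37547 = -32864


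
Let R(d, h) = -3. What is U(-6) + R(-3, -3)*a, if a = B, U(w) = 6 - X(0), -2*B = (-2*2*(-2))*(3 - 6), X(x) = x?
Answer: -30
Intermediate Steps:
B = 12 (B = --2*2*(-2)*(3 - 6)/2 = -(-4*(-2))*(-3)/2 = -4*(-3) = -½*(-24) = 12)
U(w) = 6 (U(w) = 6 - 1*0 = 6 + 0 = 6)
a = 12
U(-6) + R(-3, -3)*a = 6 - 3*12 = 6 - 36 = -30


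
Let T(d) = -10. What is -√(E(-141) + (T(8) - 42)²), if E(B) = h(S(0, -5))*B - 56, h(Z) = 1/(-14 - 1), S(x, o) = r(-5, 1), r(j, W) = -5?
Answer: -√66435/5 ≈ -51.550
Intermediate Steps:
S(x, o) = -5
h(Z) = -1/15 (h(Z) = 1/(-15) = -1/15)
E(B) = -56 - B/15 (E(B) = -B/15 - 56 = -56 - B/15)
-√(E(-141) + (T(8) - 42)²) = -√((-56 - 1/15*(-141)) + (-10 - 42)²) = -√((-56 + 47/5) + (-52)²) = -√(-233/5 + 2704) = -√(13287/5) = -√66435/5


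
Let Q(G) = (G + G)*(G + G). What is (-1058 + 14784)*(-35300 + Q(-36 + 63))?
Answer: -444502784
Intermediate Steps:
Q(G) = 4*G² (Q(G) = (2*G)*(2*G) = 4*G²)
(-1058 + 14784)*(-35300 + Q(-36 + 63)) = (-1058 + 14784)*(-35300 + 4*(-36 + 63)²) = 13726*(-35300 + 4*27²) = 13726*(-35300 + 4*729) = 13726*(-35300 + 2916) = 13726*(-32384) = -444502784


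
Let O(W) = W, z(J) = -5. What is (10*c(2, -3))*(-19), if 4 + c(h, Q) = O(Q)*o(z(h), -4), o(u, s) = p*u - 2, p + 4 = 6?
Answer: -6080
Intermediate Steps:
p = 2 (p = -4 + 6 = 2)
o(u, s) = -2 + 2*u (o(u, s) = 2*u - 2 = -2 + 2*u)
c(h, Q) = -4 - 12*Q (c(h, Q) = -4 + Q*(-2 + 2*(-5)) = -4 + Q*(-2 - 10) = -4 + Q*(-12) = -4 - 12*Q)
(10*c(2, -3))*(-19) = (10*(-4 - 12*(-3)))*(-19) = (10*(-4 + 36))*(-19) = (10*32)*(-19) = 320*(-19) = -6080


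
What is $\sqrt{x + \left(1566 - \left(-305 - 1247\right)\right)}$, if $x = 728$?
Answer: $\sqrt{3846} \approx 62.016$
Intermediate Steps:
$\sqrt{x + \left(1566 - \left(-305 - 1247\right)\right)} = \sqrt{728 + \left(1566 - \left(-305 - 1247\right)\right)} = \sqrt{728 + \left(1566 - -1552\right)} = \sqrt{728 + \left(1566 + 1552\right)} = \sqrt{728 + 3118} = \sqrt{3846}$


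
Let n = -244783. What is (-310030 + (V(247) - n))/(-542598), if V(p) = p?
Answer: 32500/271299 ≈ 0.11979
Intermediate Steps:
(-310030 + (V(247) - n))/(-542598) = (-310030 + (247 - 1*(-244783)))/(-542598) = (-310030 + (247 + 244783))*(-1/542598) = (-310030 + 245030)*(-1/542598) = -65000*(-1/542598) = 32500/271299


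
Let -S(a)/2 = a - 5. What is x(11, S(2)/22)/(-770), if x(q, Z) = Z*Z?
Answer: -9/93170 ≈ -9.6598e-5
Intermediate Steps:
S(a) = 10 - 2*a (S(a) = -2*(a - 5) = -2*(-5 + a) = 10 - 2*a)
x(q, Z) = Z²
x(11, S(2)/22)/(-770) = ((10 - 2*2)/22)²/(-770) = ((10 - 4)*(1/22))²*(-1/770) = (6*(1/22))²*(-1/770) = (3/11)²*(-1/770) = (9/121)*(-1/770) = -9/93170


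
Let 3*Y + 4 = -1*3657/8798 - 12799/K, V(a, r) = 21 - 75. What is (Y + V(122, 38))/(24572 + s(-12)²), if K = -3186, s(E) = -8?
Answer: -10736077/4886020926 ≈ -0.0021973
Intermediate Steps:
V(a, r) = -54
Y = -52676/396657 (Y = -4/3 + (-1*3657/8798 - 12799/(-3186))/3 = -4/3 + (-3657*1/8798 - 12799*(-1/3186))/3 = -4/3 + (-69/166 + 12799/3186)/3 = -4/3 + (⅓)*(476200/132219) = -4/3 + 476200/396657 = -52676/396657 ≈ -0.13280)
(Y + V(122, 38))/(24572 + s(-12)²) = (-52676/396657 - 54)/(24572 + (-8)²) = -21472154/(396657*(24572 + 64)) = -21472154/396657/24636 = -21472154/396657*1/24636 = -10736077/4886020926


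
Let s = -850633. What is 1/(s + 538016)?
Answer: -1/312617 ≈ -3.1988e-6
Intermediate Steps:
1/(s + 538016) = 1/(-850633 + 538016) = 1/(-312617) = -1/312617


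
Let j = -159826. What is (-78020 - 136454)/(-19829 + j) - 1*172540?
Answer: -30997459226/179655 ≈ -1.7254e+5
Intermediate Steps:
(-78020 - 136454)/(-19829 + j) - 1*172540 = (-78020 - 136454)/(-19829 - 159826) - 1*172540 = -214474/(-179655) - 172540 = -214474*(-1/179655) - 172540 = 214474/179655 - 172540 = -30997459226/179655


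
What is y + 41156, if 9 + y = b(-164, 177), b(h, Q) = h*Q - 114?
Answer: 12005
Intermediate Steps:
b(h, Q) = -114 + Q*h (b(h, Q) = Q*h - 114 = -114 + Q*h)
y = -29151 (y = -9 + (-114 + 177*(-164)) = -9 + (-114 - 29028) = -9 - 29142 = -29151)
y + 41156 = -29151 + 41156 = 12005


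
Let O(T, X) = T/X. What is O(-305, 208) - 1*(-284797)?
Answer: 59237471/208 ≈ 2.8480e+5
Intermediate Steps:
O(-305, 208) - 1*(-284797) = -305/208 - 1*(-284797) = -305*1/208 + 284797 = -305/208 + 284797 = 59237471/208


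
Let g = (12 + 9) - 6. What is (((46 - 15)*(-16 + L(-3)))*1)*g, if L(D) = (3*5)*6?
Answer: 34410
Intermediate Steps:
L(D) = 90 (L(D) = 15*6 = 90)
g = 15 (g = 21 - 6 = 15)
(((46 - 15)*(-16 + L(-3)))*1)*g = (((46 - 15)*(-16 + 90))*1)*15 = ((31*74)*1)*15 = (2294*1)*15 = 2294*15 = 34410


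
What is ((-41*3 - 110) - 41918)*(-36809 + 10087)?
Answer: 1126359022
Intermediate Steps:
((-41*3 - 110) - 41918)*(-36809 + 10087) = ((-123 - 110) - 41918)*(-26722) = (-233 - 41918)*(-26722) = -42151*(-26722) = 1126359022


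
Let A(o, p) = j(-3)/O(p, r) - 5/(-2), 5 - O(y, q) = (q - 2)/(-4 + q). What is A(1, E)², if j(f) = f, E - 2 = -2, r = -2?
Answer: 2209/676 ≈ 3.2677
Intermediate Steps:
E = 0 (E = 2 - 2 = 0)
O(y, q) = 5 - (-2 + q)/(-4 + q) (O(y, q) = 5 - (q - 2)/(-4 + q) = 5 - (-2 + q)/(-4 + q))
A(o, p) = 47/26 (A(o, p) = -3*(-4 - 2)/(2*(-9 + 2*(-2))) - 5/(-2) = -3*(-3/(-9 - 4)) - 5*(-½) = -3/(2*(-⅙)*(-13)) + 5/2 = -3/13/3 + 5/2 = -3*3/13 + 5/2 = -9/13 + 5/2 = 47/26)
A(1, E)² = (47/26)² = 2209/676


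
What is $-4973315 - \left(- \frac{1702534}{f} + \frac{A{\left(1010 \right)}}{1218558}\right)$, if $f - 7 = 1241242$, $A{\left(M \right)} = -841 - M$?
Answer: $- \frac{2507435150227584953}{504177966314} \approx -4.9733 \cdot 10^{6}$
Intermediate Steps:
$f = 1241249$ ($f = 7 + 1241242 = 1241249$)
$-4973315 - \left(- \frac{1702534}{f} + \frac{A{\left(1010 \right)}}{1218558}\right) = -4973315 - \left(- \frac{1702534}{1241249} + \frac{-841 - 1010}{1218558}\right) = -4973315 - \left(\left(-1702534\right) \frac{1}{1241249} + \left(-841 - 1010\right) \frac{1}{1218558}\right) = -4973315 - \left(- \frac{1702534}{1241249} - \frac{617}{406186}\right) = -4973315 - - \frac{692311325957}{504177966314} = -4973315 + \frac{692311325957}{504177966314} = - \frac{2507435150227584953}{504177966314}$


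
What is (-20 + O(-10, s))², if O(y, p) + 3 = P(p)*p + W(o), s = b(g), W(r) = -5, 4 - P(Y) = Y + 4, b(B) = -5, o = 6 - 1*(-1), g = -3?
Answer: 2809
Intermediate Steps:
o = 7 (o = 6 + 1 = 7)
P(Y) = -Y (P(Y) = 4 - (Y + 4) = 4 - (4 + Y) = 4 + (-4 - Y) = -Y)
s = -5
O(y, p) = -8 - p² (O(y, p) = -3 + ((-p)*p - 5) = -3 + (-p² - 5) = -3 + (-5 - p²) = -8 - p²)
(-20 + O(-10, s))² = (-20 + (-8 - 1*(-5)²))² = (-20 + (-8 - 1*25))² = (-20 + (-8 - 25))² = (-20 - 33)² = (-53)² = 2809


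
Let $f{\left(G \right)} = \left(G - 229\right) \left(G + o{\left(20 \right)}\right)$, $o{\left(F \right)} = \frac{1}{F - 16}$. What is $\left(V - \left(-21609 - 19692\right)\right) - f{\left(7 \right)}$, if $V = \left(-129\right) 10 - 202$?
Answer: $\frac{82837}{2} \approx 41419.0$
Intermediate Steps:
$o{\left(F \right)} = \frac{1}{-16 + F}$
$f{\left(G \right)} = \left(-229 + G\right) \left(\frac{1}{4} + G\right)$ ($f{\left(G \right)} = \left(G - 229\right) \left(G + \frac{1}{-16 + 20}\right) = \left(-229 + G\right) \left(G + \frac{1}{4}\right) = \left(-229 + G\right) \left(\frac{1}{4} + G\right)$)
$V = -1492$ ($V = -1290 - 202 = -1492$)
$\left(V - \left(-21609 - 19692\right)\right) - f{\left(7 \right)} = \left(-1492 - \left(-21609 - 19692\right)\right) - \left(- \frac{229}{4} + 7^{2} - \frac{6405}{4}\right) = \left(-1492 - -41301\right) - \left(- \frac{229}{4} + 49 - \frac{6405}{4}\right) = \left(-1492 + 41301\right) - - \frac{3219}{2} = 39809 + \frac{3219}{2} = \frac{82837}{2}$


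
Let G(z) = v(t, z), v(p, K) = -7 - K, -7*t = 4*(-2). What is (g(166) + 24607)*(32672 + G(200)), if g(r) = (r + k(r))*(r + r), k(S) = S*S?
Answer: 299597116615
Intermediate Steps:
t = 8/7 (t = -4*(-2)/7 = -1/7*(-8) = 8/7 ≈ 1.1429)
k(S) = S**2
g(r) = 2*r*(r + r**2) (g(r) = (r + r**2)*(r + r) = (r + r**2)*(2*r) = 2*r*(r + r**2))
G(z) = -7 - z
(g(166) + 24607)*(32672 + G(200)) = (2*166**2*(1 + 166) + 24607)*(32672 + (-7 - 1*200)) = (2*27556*167 + 24607)*(32672 + (-7 - 200)) = (9203704 + 24607)*(32672 - 207) = 9228311*32465 = 299597116615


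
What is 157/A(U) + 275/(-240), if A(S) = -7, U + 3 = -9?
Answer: -7921/336 ≈ -23.574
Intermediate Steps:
U = -12 (U = -3 - 9 = -12)
157/A(U) + 275/(-240) = 157/(-7) + 275/(-240) = 157*(-1/7) + 275*(-1/240) = -157/7 - 55/48 = -7921/336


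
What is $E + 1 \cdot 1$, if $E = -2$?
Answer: $-1$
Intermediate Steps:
$E + 1 \cdot 1 = -2 + 1 \cdot 1 = -2 + 1 = -1$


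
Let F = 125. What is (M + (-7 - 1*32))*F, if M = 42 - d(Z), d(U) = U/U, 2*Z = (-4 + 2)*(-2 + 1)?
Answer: 250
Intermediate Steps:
Z = 1 (Z = ((-4 + 2)*(-2 + 1))/2 = (-2*(-1))/2 = (1/2)*2 = 1)
d(U) = 1
M = 41 (M = 42 - 1*1 = 42 - 1 = 41)
(M + (-7 - 1*32))*F = (41 + (-7 - 1*32))*125 = (41 + (-7 - 32))*125 = (41 - 39)*125 = 2*125 = 250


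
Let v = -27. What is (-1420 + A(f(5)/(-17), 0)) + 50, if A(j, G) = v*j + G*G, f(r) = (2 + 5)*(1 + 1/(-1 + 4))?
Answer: -23038/17 ≈ -1355.2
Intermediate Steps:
f(r) = 28/3 (f(r) = 7*(1 + 1/3) = 7*(1 + ⅓) = 7*(4/3) = 28/3)
A(j, G) = G² - 27*j (A(j, G) = -27*j + G*G = -27*j + G² = G² - 27*j)
(-1420 + A(f(5)/(-17), 0)) + 50 = (-1420 + (0² - 252/(-17))) + 50 = (-1420 + (0 - 252*(-1)/17)) + 50 = (-1420 + (0 - 27*(-28/51))) + 50 = (-1420 + (0 + 252/17)) + 50 = (-1420 + 252/17) + 50 = -23888/17 + 50 = -23038/17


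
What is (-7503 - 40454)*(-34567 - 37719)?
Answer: 3466619702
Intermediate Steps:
(-7503 - 40454)*(-34567 - 37719) = -47957*(-72286) = 3466619702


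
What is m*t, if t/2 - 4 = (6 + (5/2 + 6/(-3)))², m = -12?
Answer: -1110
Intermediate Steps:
t = 185/2 (t = 8 + 2*(6 + (5/2 + 6/(-3)))² = 8 + 2*(6 + (5*(½) + 6*(-⅓)))² = 8 + 2*(6 + (5/2 - 2))² = 8 + 2*(6 + ½)² = 8 + 2*(13/2)² = 8 + 2*(169/4) = 8 + 169/2 = 185/2 ≈ 92.500)
m*t = -12*185/2 = -1110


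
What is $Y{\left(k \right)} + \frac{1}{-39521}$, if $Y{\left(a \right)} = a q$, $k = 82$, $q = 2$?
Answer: $\frac{6481443}{39521} \approx 164.0$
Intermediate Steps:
$Y{\left(a \right)} = 2 a$ ($Y{\left(a \right)} = a 2 = 2 a$)
$Y{\left(k \right)} + \frac{1}{-39521} = 2 \cdot 82 + \frac{1}{-39521} = 164 - \frac{1}{39521} = \frac{6481443}{39521}$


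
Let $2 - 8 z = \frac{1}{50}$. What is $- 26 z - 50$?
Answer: $- \frac{11287}{200} \approx -56.435$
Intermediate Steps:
$z = \frac{99}{400}$ ($z = \frac{1}{4} - \frac{1}{8 \cdot 50} = \frac{1}{4} - \frac{1}{400} = \frac{99}{400} \approx 0.2475$)
$- 26 z - 50 = \left(-26\right) \frac{99}{400} - 50 = - \frac{1287}{200} - 50 = - \frac{11287}{200}$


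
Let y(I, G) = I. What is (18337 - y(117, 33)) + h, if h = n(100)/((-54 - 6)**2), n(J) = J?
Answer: 655921/36 ≈ 18220.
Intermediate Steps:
h = 1/36 (h = 100/((-54 - 6)**2) = 100/((-60)**2) = 100/3600 = 100*(1/3600) = 1/36 ≈ 0.027778)
(18337 - y(117, 33)) + h = (18337 - 1*117) + 1/36 = (18337 - 117) + 1/36 = 18220 + 1/36 = 655921/36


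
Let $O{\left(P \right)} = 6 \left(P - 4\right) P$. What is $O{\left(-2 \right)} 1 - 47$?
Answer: $25$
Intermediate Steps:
$O{\left(P \right)} = P \left(-24 + 6 P\right)$ ($O{\left(P \right)} = 6 \left(P - 4\right) P = 6 \left(-4 + P\right) P = \left(-24 + 6 P\right) P = P \left(-24 + 6 P\right)$)
$O{\left(-2 \right)} 1 - 47 = 6 \left(-2\right) \left(-4 - 2\right) 1 - 47 = 6 \left(-2\right) \left(-6\right) 1 - 47 = 72 \cdot 1 - 47 = 72 - 47 = 25$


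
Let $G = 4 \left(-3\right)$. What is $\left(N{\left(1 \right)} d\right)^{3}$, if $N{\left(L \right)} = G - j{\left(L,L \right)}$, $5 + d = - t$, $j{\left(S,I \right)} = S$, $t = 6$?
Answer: $2924207$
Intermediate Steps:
$G = -12$
$d = -11$ ($d = -5 - 6 = -11$)
$N{\left(L \right)} = -12 - L$
$\left(N{\left(1 \right)} d\right)^{3} = \left(\left(-12 - 1\right) \left(-11\right)\right)^{3} = \left(\left(-13\right) \left(-11\right)\right)^{3} = 143^{3} = 2924207$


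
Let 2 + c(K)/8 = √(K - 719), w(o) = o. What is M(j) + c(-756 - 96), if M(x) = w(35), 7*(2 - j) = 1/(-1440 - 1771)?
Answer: 19 + 8*I*√1571 ≈ 19.0 + 317.09*I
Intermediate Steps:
j = 44955/22477 (j = 2 - 1/(7*(-1440 - 1771)) = 2 - ⅐/(-3211) = 2 - ⅐*(-1/3211) = 2 + 1/22477 = 44955/22477 ≈ 2.0000)
M(x) = 35
c(K) = -16 + 8*√(-719 + K) (c(K) = -16 + 8*√(K - 719) = -16 + 8*√(-719 + K))
M(j) + c(-756 - 96) = 35 + (-16 + 8*√(-719 + (-756 - 96))) = 35 + (-16 + 8*√(-719 - 852)) = 35 + (-16 + 8*√(-1571)) = 35 + (-16 + 8*(I*√1571)) = 35 + (-16 + 8*I*√1571) = 19 + 8*I*√1571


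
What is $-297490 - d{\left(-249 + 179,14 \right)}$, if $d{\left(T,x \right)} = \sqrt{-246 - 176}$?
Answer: $-297490 - i \sqrt{422} \approx -2.9749 \cdot 10^{5} - 20.543 i$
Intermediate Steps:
$d{\left(T,x \right)} = i \sqrt{422}$ ($d{\left(T,x \right)} = \sqrt{-422} = i \sqrt{422}$)
$-297490 - d{\left(-249 + 179,14 \right)} = -297490 - i \sqrt{422}$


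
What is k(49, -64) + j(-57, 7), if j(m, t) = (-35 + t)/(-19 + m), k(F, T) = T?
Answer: -1209/19 ≈ -63.632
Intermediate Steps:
j(m, t) = (-35 + t)/(-19 + m)
k(49, -64) + j(-57, 7) = -64 + (-35 + 7)/(-19 - 57) = -64 - 28/(-76) = -64 - 1/76*(-28) = -64 + 7/19 = -1209/19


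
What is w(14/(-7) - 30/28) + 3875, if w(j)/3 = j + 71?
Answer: 57103/14 ≈ 4078.8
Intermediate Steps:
w(j) = 213 + 3*j (w(j) = 3*(j + 71) = 3*(71 + j) = 213 + 3*j)
w(14/(-7) - 30/28) + 3875 = (213 + 3*(14/(-7) - 30/28)) + 3875 = (213 + 3*(14*(-1/7) - 30*1/28)) + 3875 = (213 + 3*(-2 - 15/14)) + 3875 = (213 + 3*(-43/14)) + 3875 = (213 - 129/14) + 3875 = 2853/14 + 3875 = 57103/14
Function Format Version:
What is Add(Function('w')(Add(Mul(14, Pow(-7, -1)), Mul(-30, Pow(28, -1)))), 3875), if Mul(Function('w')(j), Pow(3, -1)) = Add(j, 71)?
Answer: Rational(57103, 14) ≈ 4078.8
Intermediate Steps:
Function('w')(j) = Add(213, Mul(3, j)) (Function('w')(j) = Mul(3, Add(j, 71)) = Mul(3, Add(71, j)) = Add(213, Mul(3, j)))
Add(Function('w')(Add(Mul(14, Pow(-7, -1)), Mul(-30, Pow(28, -1)))), 3875) = Add(Add(213, Mul(3, Add(Mul(14, Pow(-7, -1)), Mul(-30, Pow(28, -1))))), 3875) = Add(Add(213, Mul(3, Add(Mul(14, Rational(-1, 7)), Mul(-30, Rational(1, 28))))), 3875) = Add(Add(213, Mul(3, Add(-2, Rational(-15, 14)))), 3875) = Add(Add(213, Mul(3, Rational(-43, 14))), 3875) = Add(Add(213, Rational(-129, 14)), 3875) = Add(Rational(2853, 14), 3875) = Rational(57103, 14)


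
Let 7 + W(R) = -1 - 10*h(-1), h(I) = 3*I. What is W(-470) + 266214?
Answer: 266236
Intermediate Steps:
W(R) = 22 (W(R) = -7 + (-1 - 30*(-1)) = -7 + (-1 - 10*(-3)) = -7 + (-1 + 30) = -7 + 29 = 22)
W(-470) + 266214 = 22 + 266214 = 266236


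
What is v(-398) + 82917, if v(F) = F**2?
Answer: 241321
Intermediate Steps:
v(-398) + 82917 = (-398)**2 + 82917 = 158404 + 82917 = 241321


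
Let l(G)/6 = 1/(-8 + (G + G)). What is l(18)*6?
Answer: 9/7 ≈ 1.2857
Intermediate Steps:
l(G) = 6/(-8 + 2*G) (l(G) = 6/(-8 + (G + G)) = 6/(-8 + 2*G))
l(18)*6 = (3/(-4 + 18))*6 = (3/14)*6 = 9/7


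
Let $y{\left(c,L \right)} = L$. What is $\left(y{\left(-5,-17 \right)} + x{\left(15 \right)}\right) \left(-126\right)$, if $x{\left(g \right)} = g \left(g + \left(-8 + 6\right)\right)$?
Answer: $-22428$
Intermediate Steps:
$x{\left(g \right)} = g \left(-2 + g\right)$ ($x{\left(g \right)} = g \left(g - 2\right) = g \left(-2 + g\right)$)
$\left(y{\left(-5,-17 \right)} + x{\left(15 \right)}\right) \left(-126\right) = \left(-17 + 15 \left(-2 + 15\right)\right) \left(-126\right) = \left(-17 + 15 \cdot 13\right) \left(-126\right) = \left(-17 + 195\right) \left(-126\right) = 178 \left(-126\right) = -22428$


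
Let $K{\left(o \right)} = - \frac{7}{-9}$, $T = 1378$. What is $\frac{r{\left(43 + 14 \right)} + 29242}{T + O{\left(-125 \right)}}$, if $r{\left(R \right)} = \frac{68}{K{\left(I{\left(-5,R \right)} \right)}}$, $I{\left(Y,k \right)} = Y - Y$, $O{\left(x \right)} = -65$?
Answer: $\frac{205306}{9191} \approx 22.338$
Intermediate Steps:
$I{\left(Y,k \right)} = 0$
$K{\left(o \right)} = \frac{7}{9}$ ($K{\left(o \right)} = \left(-7\right) \left(- \frac{1}{9}\right) = \frac{7}{9}$)
$r{\left(R \right)} = \frac{612}{7}$ ($r{\left(R \right)} = \frac{68}{\frac{7}{9}} = 68 \cdot \frac{9}{7} = \frac{612}{7}$)
$\frac{r{\left(43 + 14 \right)} + 29242}{T + O{\left(-125 \right)}} = \frac{\frac{612}{7} + 29242}{1378 - 65} = \frac{205306}{7 \cdot 1313} = \frac{205306}{7} \cdot \frac{1}{1313} = \frac{205306}{9191}$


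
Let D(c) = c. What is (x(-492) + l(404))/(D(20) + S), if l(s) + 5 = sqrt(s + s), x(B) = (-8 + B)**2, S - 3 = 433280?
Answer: 249995/433303 + 2*sqrt(202)/433303 ≈ 0.57702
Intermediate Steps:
S = 433283 (S = 3 + 433280 = 433283)
l(s) = -5 + sqrt(2)*sqrt(s) (l(s) = -5 + sqrt(s + s) = -5 + sqrt(2*s) = -5 + sqrt(2)*sqrt(s))
(x(-492) + l(404))/(D(20) + S) = ((-8 - 492)**2 + (-5 + sqrt(2)*sqrt(404)))/(20 + 433283) = ((-500)**2 + (-5 + sqrt(2)*(2*sqrt(101))))/433303 = (250000 + (-5 + 2*sqrt(202)))*(1/433303) = (249995 + 2*sqrt(202))*(1/433303) = 249995/433303 + 2*sqrt(202)/433303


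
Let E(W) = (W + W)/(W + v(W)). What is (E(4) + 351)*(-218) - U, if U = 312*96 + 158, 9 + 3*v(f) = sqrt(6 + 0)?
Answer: -111860 + 1744*sqrt(6) ≈ -1.0759e+5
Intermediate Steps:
v(f) = -3 + sqrt(6)/3 (v(f) = -3 + sqrt(6 + 0)/3 = -3 + sqrt(6)/3)
E(W) = 2*W/(-3 + W + sqrt(6)/3) (E(W) = (W + W)/(W + (-3 + sqrt(6)/3)) = (2*W)/(-3 + W + sqrt(6)/3) = 2*W/(-3 + W + sqrt(6)/3))
U = 30110 (U = 29952 + 158 = 30110)
(E(4) + 351)*(-218) - U = (6*4/(-9 + sqrt(6) + 3*4) + 351)*(-218) - 1*30110 = (6*4/(-9 + sqrt(6) + 12) + 351)*(-218) - 30110 = (6*4/(3 + sqrt(6)) + 351)*(-218) - 30110 = (24/(3 + sqrt(6)) + 351)*(-218) - 30110 = (351 + 24/(3 + sqrt(6)))*(-218) - 30110 = (-76518 - 5232/(3 + sqrt(6))) - 30110 = -106628 - 5232/(3 + sqrt(6))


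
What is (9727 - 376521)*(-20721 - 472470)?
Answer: 180899499654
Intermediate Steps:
(9727 - 376521)*(-20721 - 472470) = -366794*(-493191) = 180899499654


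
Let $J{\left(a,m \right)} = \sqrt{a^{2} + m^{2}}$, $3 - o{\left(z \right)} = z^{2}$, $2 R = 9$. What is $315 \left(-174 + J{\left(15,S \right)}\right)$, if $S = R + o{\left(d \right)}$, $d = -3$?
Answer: $-54810 + \frac{945 \sqrt{101}}{2} \approx -50061.0$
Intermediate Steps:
$R = \frac{9}{2}$ ($R = \frac{1}{2} \cdot 9 = \frac{9}{2} \approx 4.5$)
$o{\left(z \right)} = 3 - z^{2}$
$S = - \frac{3}{2}$ ($S = \frac{9}{2} + \left(3 - \left(-3\right)^{2}\right) = \frac{9}{2} + \left(3 - 9\right) = \frac{9}{2} - 6 = - \frac{3}{2} \approx -1.5$)
$315 \left(-174 + J{\left(15,S \right)}\right) = 315 \left(-174 + \sqrt{15^{2} + \left(- \frac{3}{2}\right)^{2}}\right) = 315 \left(-174 + \sqrt{225 + \frac{9}{4}}\right) = 315 \left(-174 + \sqrt{\frac{909}{4}}\right) = 315 \left(-174 + \frac{3 \sqrt{101}}{2}\right) = -54810 + \frac{945 \sqrt{101}}{2}$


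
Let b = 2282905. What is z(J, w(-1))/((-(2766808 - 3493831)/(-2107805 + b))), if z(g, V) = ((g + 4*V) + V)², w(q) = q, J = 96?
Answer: 1450003100/727023 ≈ 1994.4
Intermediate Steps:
z(g, V) = (g + 5*V)²
z(J, w(-1))/((-(2766808 - 3493831)/(-2107805 + b))) = (96 + 5*(-1))²/((-(2766808 - 3493831)/(-2107805 + 2282905))) = (96 - 5)²/((-(-727023)/175100)) = 91²/((-(-727023)/175100)) = 8281/((-1*(-727023/175100))) = 8281/(727023/175100) = 8281*(175100/727023) = 1450003100/727023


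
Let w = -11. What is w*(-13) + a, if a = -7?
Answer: 136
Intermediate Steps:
w*(-13) + a = -11*(-13) - 7 = 143 - 7 = 136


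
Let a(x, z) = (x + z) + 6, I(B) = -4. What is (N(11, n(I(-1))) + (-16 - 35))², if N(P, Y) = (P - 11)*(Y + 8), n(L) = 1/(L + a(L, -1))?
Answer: 2601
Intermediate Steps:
a(x, z) = 6 + x + z
n(L) = 1/(5 + 2*L) (n(L) = 1/(L + (6 + L - 1)) = 1/(L + (5 + L)) = 1/(5 + 2*L))
N(P, Y) = (-11 + P)*(8 + Y)
(N(11, n(I(-1))) + (-16 - 35))² = ((-88 - 11/(5 + 2*(-4)) + 8*11 + 11/(5 + 2*(-4))) + (-16 - 35))² = ((-88 - 11/(5 - 8) + 88 + 11/(5 - 8)) - 51)² = ((-88 - 11/(-3) + 88 + 11/(-3)) - 51)² = ((-88 - 11*(-⅓) + 88 + 11*(-⅓)) - 51)² = ((-88 + 11/3 + 88 - 11/3) - 51)² = (0 - 51)² = (-51)² = 2601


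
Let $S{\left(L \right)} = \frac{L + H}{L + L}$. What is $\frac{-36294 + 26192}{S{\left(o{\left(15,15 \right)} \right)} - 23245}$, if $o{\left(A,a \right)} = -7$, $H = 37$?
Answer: $\frac{35357}{81365} \approx 0.43455$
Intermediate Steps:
$S{\left(L \right)} = \frac{37 + L}{2 L}$ ($S{\left(L \right)} = \frac{L + 37}{L + L} = \frac{37 + L}{2 L}$)
$\frac{-36294 + 26192}{S{\left(o{\left(15,15 \right)} \right)} - 23245} = \frac{-36294 + 26192}{\frac{37 - 7}{2 \left(-7\right)} - 23245} = - \frac{10102}{\frac{1}{2} \left(- \frac{1}{7}\right) 30 - 23245} = - \frac{10102}{- \frac{15}{7} - 23245} = - \frac{10102}{- \frac{162730}{7}} = \left(-10102\right) \left(- \frac{7}{162730}\right) = \frac{35357}{81365}$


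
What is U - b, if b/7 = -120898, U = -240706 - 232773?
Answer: 372807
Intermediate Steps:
U = -473479
b = -846286 (b = 7*(-120898) = -846286)
U - b = -473479 - 1*(-846286) = -473479 + 846286 = 372807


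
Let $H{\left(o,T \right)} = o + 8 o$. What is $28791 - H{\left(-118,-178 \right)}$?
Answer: $29853$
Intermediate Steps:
$H{\left(o,T \right)} = 9 o$
$28791 - H{\left(-118,-178 \right)} = 28791 - 9 \left(-118\right) = 28791 - -1062 = 28791 + 1062 = 29853$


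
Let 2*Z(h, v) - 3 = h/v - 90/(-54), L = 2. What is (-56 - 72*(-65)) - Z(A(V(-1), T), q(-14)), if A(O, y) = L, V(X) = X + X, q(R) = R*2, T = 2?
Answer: 388223/84 ≈ 4621.7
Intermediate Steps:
q(R) = 2*R
V(X) = 2*X
A(O, y) = 2
Z(h, v) = 7/3 + h/(2*v) (Z(h, v) = 3/2 + (h/v - 90/(-54))/2 = 3/2 + (h/v - 90*(-1/54))/2 = 3/2 + (h/v + 5/3)/2 = 3/2 + (5/3 + h/v)/2 = 3/2 + (5/6 + h/(2*v)) = 7/3 + h/(2*v))
(-56 - 72*(-65)) - Z(A(V(-1), T), q(-14)) = (-56 - 72*(-65)) - (7/3 + (1/2)*2/(2*(-14))) = (-56 + 4680) - (7/3 + (1/2)*2/(-28)) = 4624 - (7/3 + (1/2)*2*(-1/28)) = 4624 - (7/3 - 1/28) = 4624 - 1*193/84 = 4624 - 193/84 = 388223/84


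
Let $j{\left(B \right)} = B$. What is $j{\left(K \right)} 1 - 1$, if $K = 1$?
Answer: $0$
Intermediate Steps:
$j{\left(K \right)} 1 - 1 = 1 \cdot 1 - 1 = 1 - 1 = 0$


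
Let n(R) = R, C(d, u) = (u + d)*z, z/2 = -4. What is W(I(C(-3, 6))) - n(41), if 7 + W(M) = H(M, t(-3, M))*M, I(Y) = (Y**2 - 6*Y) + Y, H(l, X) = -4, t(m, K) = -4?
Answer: -2832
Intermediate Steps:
z = -8 (z = 2*(-4) = -8)
C(d, u) = -8*d - 8*u (C(d, u) = (u + d)*(-8) = (d + u)*(-8) = -8*d - 8*u)
I(Y) = Y**2 - 5*Y
W(M) = -7 - 4*M
W(I(C(-3, 6))) - n(41) = (-7 - 4*(-8*(-3) - 8*6)*(-5 + (-8*(-3) - 8*6))) - 1*41 = (-7 - 4*(24 - 48)*(-5 + (24 - 48))) - 41 = (-7 - (-96)*(-5 - 24)) - 41 = (-7 - (-96)*(-29)) - 41 = (-7 - 4*696) - 41 = (-7 - 2784) - 41 = -2791 - 41 = -2832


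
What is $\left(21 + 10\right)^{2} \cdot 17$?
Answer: $16337$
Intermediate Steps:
$\left(21 + 10\right)^{2} \cdot 17 = 31^{2} \cdot 17 = 961 \cdot 17 = 16337$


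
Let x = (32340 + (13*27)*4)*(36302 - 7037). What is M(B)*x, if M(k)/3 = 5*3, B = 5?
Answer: 44438317200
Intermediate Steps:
M(k) = 45 (M(k) = 3*(5*3) = 3*15 = 45)
x = 987518160 (x = (32340 + 351*4)*29265 = (32340 + 1404)*29265 = 33744*29265 = 987518160)
M(B)*x = 45*987518160 = 44438317200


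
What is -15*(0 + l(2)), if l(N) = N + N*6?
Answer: -210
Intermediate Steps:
l(N) = 7*N (l(N) = N + 6*N = 7*N)
-15*(0 + l(2)) = -15*(0 + 7*2) = -15*(0 + 14) = -15*14 = -210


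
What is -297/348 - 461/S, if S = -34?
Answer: 25055/1972 ≈ 12.705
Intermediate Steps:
-297/348 - 461/S = -297/348 - 461/(-34) = -297*1/348 - 461*(-1/34) = -99/116 + 461/34 = 25055/1972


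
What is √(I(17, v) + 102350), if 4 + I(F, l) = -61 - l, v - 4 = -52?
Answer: √102333 ≈ 319.90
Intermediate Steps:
v = -48 (v = 4 - 52 = -48)
I(F, l) = -65 - l (I(F, l) = -4 + (-61 - l) = -65 - l)
√(I(17, v) + 102350) = √((-65 - 1*(-48)) + 102350) = √((-65 + 48) + 102350) = √(-17 + 102350) = √102333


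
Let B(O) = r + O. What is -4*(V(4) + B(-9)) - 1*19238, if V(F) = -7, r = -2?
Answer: -19166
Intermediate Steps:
B(O) = -2 + O
-4*(V(4) + B(-9)) - 1*19238 = -4*(-7 + (-2 - 9)) - 1*19238 = -4*(-7 - 11) - 19238 = -4*(-18) - 19238 = 72 - 19238 = -19166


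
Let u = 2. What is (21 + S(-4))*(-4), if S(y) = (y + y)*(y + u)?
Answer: -148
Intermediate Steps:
S(y) = 2*y*(2 + y) (S(y) = (y + y)*(y + 2) = (2*y)*(2 + y) = 2*y*(2 + y))
(21 + S(-4))*(-4) = (21 + 2*(-4)*(2 - 4))*(-4) = (21 + 2*(-4)*(-2))*(-4) = (21 + 16)*(-4) = 37*(-4) = -148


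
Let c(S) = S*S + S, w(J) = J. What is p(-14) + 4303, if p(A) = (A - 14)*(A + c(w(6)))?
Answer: 3519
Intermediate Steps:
c(S) = S + S² (c(S) = S² + S = S + S²)
p(A) = (-14 + A)*(42 + A) (p(A) = (A - 14)*(A + 6*(1 + 6)) = (-14 + A)*(A + 6*7) = (-14 + A)*(A + 42) = (-14 + A)*(42 + A))
p(-14) + 4303 = (-588 + (-14)² + 28*(-14)) + 4303 = (-588 + 196 - 392) + 4303 = -784 + 4303 = 3519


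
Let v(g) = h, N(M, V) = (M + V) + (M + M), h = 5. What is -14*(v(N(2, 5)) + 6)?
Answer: -154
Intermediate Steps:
N(M, V) = V + 3*M (N(M, V) = (M + V) + 2*M = V + 3*M)
v(g) = 5
-14*(v(N(2, 5)) + 6) = -14*(5 + 6) = -14*11 = -154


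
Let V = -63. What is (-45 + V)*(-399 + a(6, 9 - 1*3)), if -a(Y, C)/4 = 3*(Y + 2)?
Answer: 53460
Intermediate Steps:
a(Y, C) = -24 - 12*Y (a(Y, C) = -12*(Y + 2) = -12*(2 + Y) = -4*(6 + 3*Y) = -24 - 12*Y)
(-45 + V)*(-399 + a(6, 9 - 1*3)) = (-45 - 63)*(-399 + (-24 - 12*6)) = -108*(-399 + (-24 - 72)) = -108*(-399 - 96) = -108*(-495) = 53460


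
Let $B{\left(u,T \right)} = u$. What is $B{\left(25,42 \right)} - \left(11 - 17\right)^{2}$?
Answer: $-11$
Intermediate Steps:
$B{\left(25,42 \right)} - \left(11 - 17\right)^{2} = 25 - \left(11 - 17\right)^{2} = 25 - \left(-6\right)^{2} = 25 - 36 = -11$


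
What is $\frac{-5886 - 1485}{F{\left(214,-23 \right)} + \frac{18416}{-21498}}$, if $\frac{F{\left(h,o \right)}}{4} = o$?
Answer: $\frac{11318697}{142588} \approx 79.38$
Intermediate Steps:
$F{\left(h,o \right)} = 4 o$
$\frac{-5886 - 1485}{F{\left(214,-23 \right)} + \frac{18416}{-21498}} = \frac{-5886 - 1485}{4 \left(-23\right) + \frac{18416}{-21498}} = - \frac{7371}{-92 + 18416 \left(- \frac{1}{21498}\right)} = - \frac{7371}{-92 - \frac{9208}{10749}} = - \frac{7371}{- \frac{998116}{10749}} = \left(-7371\right) \left(- \frac{10749}{998116}\right) = \frac{11318697}{142588}$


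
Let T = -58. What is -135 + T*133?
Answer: -7849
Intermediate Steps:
-135 + T*133 = -135 - 58*133 = -135 - 7714 = -7849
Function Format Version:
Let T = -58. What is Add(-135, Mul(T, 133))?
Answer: -7849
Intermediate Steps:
Add(-135, Mul(T, 133)) = Add(-135, Mul(-58, 133)) = Add(-135, -7714) = -7849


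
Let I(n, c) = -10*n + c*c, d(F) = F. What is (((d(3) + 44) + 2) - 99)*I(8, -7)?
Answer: 1550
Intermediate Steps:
I(n, c) = c**2 - 10*n (I(n, c) = -10*n + c**2 = c**2 - 10*n)
(((d(3) + 44) + 2) - 99)*I(8, -7) = (((3 + 44) + 2) - 99)*((-7)**2 - 10*8) = ((47 + 2) - 99)*(49 - 80) = (49 - 99)*(-31) = -50*(-31) = 1550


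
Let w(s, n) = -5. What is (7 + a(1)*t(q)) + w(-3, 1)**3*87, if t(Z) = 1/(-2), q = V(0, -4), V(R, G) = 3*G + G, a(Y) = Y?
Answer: -21737/2 ≈ -10869.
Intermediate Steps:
V(R, G) = 4*G
q = -16 (q = 4*(-4) = -16)
t(Z) = -1/2
(7 + a(1)*t(q)) + w(-3, 1)**3*87 = (7 + 1*(-1/2)) + (-5)**3*87 = (7 - 1/2) - 125*87 = 13/2 - 10875 = -21737/2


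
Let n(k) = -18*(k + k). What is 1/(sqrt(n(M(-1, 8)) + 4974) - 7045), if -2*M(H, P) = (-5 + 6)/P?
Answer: -5636/39701639 - 2*sqrt(19905)/198508195 ≈ -0.00014338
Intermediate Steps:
M(H, P) = -1/(2*P) (M(H, P) = -(-5 + 6)/(2*P) = -1/(2*P))
n(k) = -36*k
1/(sqrt(n(M(-1, 8)) + 4974) - 7045) = 1/(sqrt(-(-18)/8 + 4974) - 7045) = 1/(sqrt(-36*(-1/16) + 4974) - 7045) = 1/(sqrt(9/4 + 4974) - 7045) = 1/(sqrt(19905/4) - 7045) = 1/(sqrt(19905)/2 - 7045) = 1/(-7045 + sqrt(19905)/2)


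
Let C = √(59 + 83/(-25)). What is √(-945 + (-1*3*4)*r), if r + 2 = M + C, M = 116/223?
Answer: √(-1152770625 - 11934960*√87)/1115 ≈ 31.887*I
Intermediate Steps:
M = 116/223 (M = 116*(1/223) = 116/223 ≈ 0.52018)
C = 4*√87/5 (C = √(59 + 83*(-1/25)) = √(59 - 83/25) = √(1392/25) = 4*√87/5 ≈ 7.4619)
r = -330/223 + 4*√87/5 (r = -2 + (116/223 + 4*√87/5) = -330/223 + 4*√87/5 ≈ 5.9821)
√(-945 + (-1*3*4)*r) = √(-945 + (-1*3*4)*(-330/223 + 4*√87/5)) = √(-945 + (-3*4)*(-330/223 + 4*√87/5)) = √(-945 - 12*(-330/223 + 4*√87/5)) = √(-945 + (3960/223 - 48*√87/5)) = √(-206775/223 - 48*√87/5)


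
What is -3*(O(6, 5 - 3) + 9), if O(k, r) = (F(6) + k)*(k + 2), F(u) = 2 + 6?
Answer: -363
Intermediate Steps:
F(u) = 8
O(k, r) = (2 + k)*(8 + k) (O(k, r) = (8 + k)*(k + 2) = (8 + k)*(2 + k) = (2 + k)*(8 + k))
-3*(O(6, 5 - 3) + 9) = -3*((16 + 6**2 + 10*6) + 9) = -3*((16 + 36 + 60) + 9) = -3*(112 + 9) = -3*121 = -363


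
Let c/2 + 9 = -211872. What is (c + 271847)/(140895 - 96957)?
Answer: -151915/43938 ≈ -3.4575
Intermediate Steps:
c = -423762 (c = -18 + 2*(-211872) = -18 - 423744 = -423762)
(c + 271847)/(140895 - 96957) = (-423762 + 271847)/(140895 - 96957) = -151915/43938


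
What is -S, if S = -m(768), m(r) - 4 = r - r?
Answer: 4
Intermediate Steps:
m(r) = 4 (m(r) = 4 + (r - r) = 4 + 0 = 4)
S = -4 (S = -1*4 = -4)
-S = -1*(-4) = 4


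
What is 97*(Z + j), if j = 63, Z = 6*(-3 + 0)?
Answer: 4365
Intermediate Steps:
Z = -18 (Z = 6*(-3) = -18)
97*(Z + j) = 97*(-18 + 63) = 97*45 = 4365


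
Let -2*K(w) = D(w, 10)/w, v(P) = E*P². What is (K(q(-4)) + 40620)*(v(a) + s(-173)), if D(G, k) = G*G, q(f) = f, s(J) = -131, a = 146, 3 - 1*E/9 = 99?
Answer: -748141670410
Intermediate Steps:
E = -864 (E = 27 - 9*99 = 27 - 891 = -864)
v(P) = -864*P²
D(G, k) = G²
K(w) = -w/2 (K(w) = -w²/(2*w) = -w/2)
(K(q(-4)) + 40620)*(v(a) + s(-173)) = (-½*(-4) + 40620)*(-864*146² - 131) = (2 + 40620)*(-864*21316 - 131) = 40622*(-18417024 - 131) = 40622*(-18417155) = -748141670410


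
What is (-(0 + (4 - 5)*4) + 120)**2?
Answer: 15376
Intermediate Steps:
(-(0 + (4 - 5)*4) + 120)**2 = (-(0 - 1*4) + 120)**2 = (-(0 - 4) + 120)**2 = (-1*(-4) + 120)**2 = (4 + 120)**2 = 124**2 = 15376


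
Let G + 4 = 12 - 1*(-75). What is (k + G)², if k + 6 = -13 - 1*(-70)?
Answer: 17956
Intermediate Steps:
G = 83 (G = -4 + (12 - 1*(-75)) = -4 + (12 + 75) = -4 + 87 = 83)
k = 51 (k = -6 + (-13 - 1*(-70)) = -6 + (-13 + 70) = -6 + 57 = 51)
(k + G)² = (51 + 83)² = 134² = 17956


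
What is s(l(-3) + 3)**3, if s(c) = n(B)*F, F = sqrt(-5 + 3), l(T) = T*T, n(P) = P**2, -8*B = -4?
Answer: -I*sqrt(2)/32 ≈ -0.044194*I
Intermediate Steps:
B = 1/2 (B = -1/8*(-4) = 1/2 ≈ 0.50000)
l(T) = T**2
F = I*sqrt(2) (F = sqrt(-2) = I*sqrt(2) ≈ 1.4142*I)
s(c) = I*sqrt(2)/4 (s(c) = (1/2)**2*(I*sqrt(2)) = (I*sqrt(2))/4 = I*sqrt(2)/4)
s(l(-3) + 3)**3 = (I*sqrt(2)/4)**3 = -I*sqrt(2)/32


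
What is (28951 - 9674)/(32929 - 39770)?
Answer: -19277/6841 ≈ -2.8179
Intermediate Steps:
(28951 - 9674)/(32929 - 39770) = 19277/(-6841) = 19277*(-1/6841) = -19277/6841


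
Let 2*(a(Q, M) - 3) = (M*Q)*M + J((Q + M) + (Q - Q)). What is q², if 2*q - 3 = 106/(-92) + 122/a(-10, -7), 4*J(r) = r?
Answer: 14667389881/32283464976 ≈ 0.45433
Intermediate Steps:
J(r) = r/4
a(Q, M) = 3 + M/8 + Q/8 + Q*M²/2 (a(Q, M) = 3 + ((M*Q)*M + ((Q + M) + (Q - Q))/4)/2 = 3 + (Q*M² + ((M + Q) + 0)/4)/2 = 3 + (Q*M² + (M + Q)/4)/2 = 3 + (Q*M² + (M/4 + Q/4))/2 = 3 + (M/4 + Q/4 + Q*M²)/2 = 3 + (M/8 + Q/8 + Q*M²/2) = 3 + M/8 + Q/8 + Q*M²/2)
q = 121109/179676 (q = 3/2 + (106/(-92) + 122/(3 + (⅛)*(-7) + (⅛)*(-10) + (½)*(-10)*(-7)²))/2 = 3/2 + (106*(-1/92) + 122/(3 - 7/8 - 5/4 + (½)*(-10)*49))/2 = 3/2 + (-53/46 + 122/(3 - 7/8 - 5/4 - 245))/2 = 3/2 + (-53/46 + 122/(-1953/8))/2 = 3/2 + (-53/46 + 122*(-8/1953))/2 = 3/2 + (-53/46 - 976/1953)/2 = 3/2 + (½)*(-148405/89838) = 3/2 - 148405/179676 = 121109/179676 ≈ 0.67404)
q² = (121109/179676)² = 14667389881/32283464976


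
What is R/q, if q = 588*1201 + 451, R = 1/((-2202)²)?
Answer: 1/3426354009756 ≈ 2.9186e-13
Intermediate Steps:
R = 1/4848804 ≈ 2.0624e-7
q = 706639 (q = 706188 + 451 = 706639)
R/q = (1/4848804)/706639 = (1/4848804)*(1/706639) = 1/3426354009756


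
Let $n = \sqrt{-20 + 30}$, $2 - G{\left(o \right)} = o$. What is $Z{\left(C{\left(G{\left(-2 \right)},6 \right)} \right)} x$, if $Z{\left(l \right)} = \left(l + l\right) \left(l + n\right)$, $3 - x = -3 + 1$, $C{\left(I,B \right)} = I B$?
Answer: $5760 + 240 \sqrt{10} \approx 6518.9$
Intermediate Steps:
$G{\left(o \right)} = 2 - o$
$C{\left(I,B \right)} = B I$
$n = \sqrt{10} \approx 3.1623$
$x = 5$ ($x = 3 - \left(-3 + 1\right) = 3 - -2 = 3 + 2 = 5$)
$Z{\left(l \right)} = 2 l \left(l + \sqrt{10}\right)$ ($Z{\left(l \right)} = \left(l + l\right) \left(l + \sqrt{10}\right) = 2 l \left(l + \sqrt{10}\right)$)
$Z{\left(C{\left(G{\left(-2 \right)},6 \right)} \right)} x = 2 \cdot 6 \left(2 - -2\right) \left(6 \left(2 - -2\right) + \sqrt{10}\right) 5 = 2 \cdot 6 \left(2 + 2\right) \left(6 \left(2 + 2\right) + \sqrt{10}\right) 5 = 2 \cdot 6 \cdot 4 \left(6 \cdot 4 + \sqrt{10}\right) 5 = 2 \cdot 24 \left(24 + \sqrt{10}\right) 5 = \left(1152 + 48 \sqrt{10}\right) 5 = 5760 + 240 \sqrt{10}$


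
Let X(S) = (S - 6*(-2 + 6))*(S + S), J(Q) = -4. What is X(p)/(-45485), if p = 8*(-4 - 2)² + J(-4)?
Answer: -29536/9097 ≈ -3.2468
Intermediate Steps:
p = 284 (p = 8*(-4 - 2)² - 4 = 8*(-6)² - 4 = 8*36 - 4 = 288 - 4 = 284)
X(S) = 2*S*(-24 + S) (X(S) = (S - 6*4)*(2*S) = (S - 24)*(2*S) = (-24 + S)*(2*S) = 2*S*(-24 + S))
X(p)/(-45485) = (2*284*(-24 + 284))/(-45485) = (2*284*260)*(-1/45485) = 147680*(-1/45485) = -29536/9097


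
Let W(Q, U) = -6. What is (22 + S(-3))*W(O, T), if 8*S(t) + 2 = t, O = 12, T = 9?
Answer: -513/4 ≈ -128.25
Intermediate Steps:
S(t) = -¼ + t/8
(22 + S(-3))*W(O, T) = (22 + (-¼ + (⅛)*(-3)))*(-6) = (22 + (-¼ - 3/8))*(-6) = (22 - 5/8)*(-6) = (171/8)*(-6) = -513/4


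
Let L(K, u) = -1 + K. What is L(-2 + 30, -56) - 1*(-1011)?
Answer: 1038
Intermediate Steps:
L(-2 + 30, -56) - 1*(-1011) = (-1 + (-2 + 30)) - 1*(-1011) = (-1 + 28) + 1011 = 27 + 1011 = 1038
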